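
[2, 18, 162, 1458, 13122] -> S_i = 2*9^i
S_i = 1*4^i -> [1, 4, 16, 64, 256]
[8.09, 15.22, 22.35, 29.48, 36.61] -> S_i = 8.09 + 7.13*i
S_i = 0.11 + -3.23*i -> [0.11, -3.12, -6.35, -9.58, -12.81]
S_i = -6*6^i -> [-6, -36, -216, -1296, -7776]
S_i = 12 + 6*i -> [12, 18, 24, 30, 36]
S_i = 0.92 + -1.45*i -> [0.92, -0.53, -1.98, -3.43, -4.88]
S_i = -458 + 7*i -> [-458, -451, -444, -437, -430]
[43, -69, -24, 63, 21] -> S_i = Random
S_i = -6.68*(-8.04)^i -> [-6.68, 53.71, -431.81, 3471.72, -27912.62]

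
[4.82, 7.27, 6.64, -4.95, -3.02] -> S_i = Random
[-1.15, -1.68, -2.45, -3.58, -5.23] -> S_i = -1.15*1.46^i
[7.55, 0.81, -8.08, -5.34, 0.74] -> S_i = Random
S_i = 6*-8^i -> [6, -48, 384, -3072, 24576]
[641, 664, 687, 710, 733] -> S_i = 641 + 23*i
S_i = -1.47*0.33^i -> [-1.47, -0.49, -0.16, -0.05, -0.02]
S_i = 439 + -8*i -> [439, 431, 423, 415, 407]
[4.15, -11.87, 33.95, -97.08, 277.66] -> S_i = 4.15*(-2.86)^i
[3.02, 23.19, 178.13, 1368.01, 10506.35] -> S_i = 3.02*7.68^i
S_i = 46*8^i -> [46, 368, 2944, 23552, 188416]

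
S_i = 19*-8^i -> [19, -152, 1216, -9728, 77824]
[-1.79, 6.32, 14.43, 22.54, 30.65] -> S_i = -1.79 + 8.11*i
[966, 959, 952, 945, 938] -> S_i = 966 + -7*i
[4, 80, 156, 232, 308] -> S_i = 4 + 76*i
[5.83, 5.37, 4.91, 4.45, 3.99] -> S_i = 5.83 + -0.46*i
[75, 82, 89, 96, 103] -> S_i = 75 + 7*i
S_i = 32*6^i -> [32, 192, 1152, 6912, 41472]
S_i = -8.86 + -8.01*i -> [-8.86, -16.87, -24.88, -32.89, -40.9]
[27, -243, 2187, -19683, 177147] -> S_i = 27*-9^i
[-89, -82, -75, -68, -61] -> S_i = -89 + 7*i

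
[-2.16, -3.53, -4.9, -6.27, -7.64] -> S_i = -2.16 + -1.37*i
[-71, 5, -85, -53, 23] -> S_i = Random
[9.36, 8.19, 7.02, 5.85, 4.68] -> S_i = 9.36 + -1.17*i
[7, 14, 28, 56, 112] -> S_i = 7*2^i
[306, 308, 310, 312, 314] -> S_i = 306 + 2*i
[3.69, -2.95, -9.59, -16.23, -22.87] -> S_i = 3.69 + -6.64*i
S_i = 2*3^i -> [2, 6, 18, 54, 162]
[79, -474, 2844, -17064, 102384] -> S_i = 79*-6^i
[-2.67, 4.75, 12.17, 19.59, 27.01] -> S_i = -2.67 + 7.42*i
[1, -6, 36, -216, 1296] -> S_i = 1*-6^i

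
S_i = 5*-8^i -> [5, -40, 320, -2560, 20480]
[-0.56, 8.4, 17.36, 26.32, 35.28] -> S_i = -0.56 + 8.96*i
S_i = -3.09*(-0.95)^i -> [-3.09, 2.94, -2.79, 2.65, -2.52]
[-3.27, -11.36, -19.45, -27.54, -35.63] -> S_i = -3.27 + -8.09*i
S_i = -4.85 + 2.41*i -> [-4.85, -2.44, -0.03, 2.38, 4.79]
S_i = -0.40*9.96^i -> [-0.4, -3.98, -39.68, -395.22, -3936.38]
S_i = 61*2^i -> [61, 122, 244, 488, 976]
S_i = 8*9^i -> [8, 72, 648, 5832, 52488]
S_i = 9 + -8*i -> [9, 1, -7, -15, -23]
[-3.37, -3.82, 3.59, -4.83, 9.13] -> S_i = Random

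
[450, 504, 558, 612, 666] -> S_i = 450 + 54*i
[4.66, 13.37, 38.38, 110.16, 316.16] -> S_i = 4.66*2.87^i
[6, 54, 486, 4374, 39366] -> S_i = 6*9^i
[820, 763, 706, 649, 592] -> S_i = 820 + -57*i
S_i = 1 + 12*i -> [1, 13, 25, 37, 49]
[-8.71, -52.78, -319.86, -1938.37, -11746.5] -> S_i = -8.71*6.06^i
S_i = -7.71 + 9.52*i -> [-7.71, 1.81, 11.33, 20.85, 30.37]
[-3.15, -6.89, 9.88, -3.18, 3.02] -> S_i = Random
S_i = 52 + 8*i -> [52, 60, 68, 76, 84]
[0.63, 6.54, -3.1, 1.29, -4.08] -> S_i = Random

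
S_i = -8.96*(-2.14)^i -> [-8.96, 19.17, -41.03, 87.81, -187.92]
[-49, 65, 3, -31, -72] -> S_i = Random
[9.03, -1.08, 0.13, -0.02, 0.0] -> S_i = 9.03*(-0.12)^i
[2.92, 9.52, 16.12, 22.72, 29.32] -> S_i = 2.92 + 6.60*i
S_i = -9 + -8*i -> [-9, -17, -25, -33, -41]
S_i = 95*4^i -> [95, 380, 1520, 6080, 24320]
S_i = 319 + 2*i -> [319, 321, 323, 325, 327]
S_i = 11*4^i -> [11, 44, 176, 704, 2816]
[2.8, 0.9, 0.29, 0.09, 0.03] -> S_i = 2.80*0.32^i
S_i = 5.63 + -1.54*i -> [5.63, 4.09, 2.55, 1.01, -0.53]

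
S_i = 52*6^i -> [52, 312, 1872, 11232, 67392]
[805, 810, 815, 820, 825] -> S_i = 805 + 5*i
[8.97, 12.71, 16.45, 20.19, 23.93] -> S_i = 8.97 + 3.74*i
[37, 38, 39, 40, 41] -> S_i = 37 + 1*i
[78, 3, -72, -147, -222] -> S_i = 78 + -75*i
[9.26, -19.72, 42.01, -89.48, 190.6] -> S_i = 9.26*(-2.13)^i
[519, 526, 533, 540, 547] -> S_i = 519 + 7*i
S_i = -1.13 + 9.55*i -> [-1.13, 8.42, 17.97, 27.52, 37.07]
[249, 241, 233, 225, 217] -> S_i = 249 + -8*i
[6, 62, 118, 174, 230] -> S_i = 6 + 56*i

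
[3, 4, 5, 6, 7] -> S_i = 3 + 1*i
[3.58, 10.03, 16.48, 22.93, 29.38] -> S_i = 3.58 + 6.45*i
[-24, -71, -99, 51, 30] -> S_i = Random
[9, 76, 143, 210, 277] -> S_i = 9 + 67*i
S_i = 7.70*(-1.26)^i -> [7.7, -9.7, 12.22, -15.4, 19.41]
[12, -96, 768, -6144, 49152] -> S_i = 12*-8^i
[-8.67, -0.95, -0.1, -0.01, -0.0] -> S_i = -8.67*0.11^i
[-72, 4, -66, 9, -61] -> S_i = Random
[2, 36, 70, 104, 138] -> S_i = 2 + 34*i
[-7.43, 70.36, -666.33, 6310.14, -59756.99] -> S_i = -7.43*(-9.47)^i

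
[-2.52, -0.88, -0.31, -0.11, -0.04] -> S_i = -2.52*0.35^i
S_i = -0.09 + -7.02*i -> [-0.09, -7.11, -14.13, -21.15, -28.17]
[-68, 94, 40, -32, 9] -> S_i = Random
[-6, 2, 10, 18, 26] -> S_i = -6 + 8*i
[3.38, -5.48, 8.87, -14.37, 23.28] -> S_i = 3.38*(-1.62)^i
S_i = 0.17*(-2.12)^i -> [0.17, -0.36, 0.76, -1.62, 3.43]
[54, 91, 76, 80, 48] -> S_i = Random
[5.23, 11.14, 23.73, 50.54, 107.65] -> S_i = 5.23*2.13^i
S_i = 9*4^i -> [9, 36, 144, 576, 2304]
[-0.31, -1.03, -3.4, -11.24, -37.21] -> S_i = -0.31*3.31^i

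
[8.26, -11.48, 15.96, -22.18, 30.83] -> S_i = 8.26*(-1.39)^i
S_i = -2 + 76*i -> [-2, 74, 150, 226, 302]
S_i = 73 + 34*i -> [73, 107, 141, 175, 209]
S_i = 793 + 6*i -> [793, 799, 805, 811, 817]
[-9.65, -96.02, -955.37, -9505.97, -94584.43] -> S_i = -9.65*9.95^i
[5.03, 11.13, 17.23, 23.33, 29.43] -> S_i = 5.03 + 6.10*i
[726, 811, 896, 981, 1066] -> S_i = 726 + 85*i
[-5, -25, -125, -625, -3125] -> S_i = -5*5^i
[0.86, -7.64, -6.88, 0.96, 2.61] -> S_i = Random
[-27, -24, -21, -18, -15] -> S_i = -27 + 3*i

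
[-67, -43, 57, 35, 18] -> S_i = Random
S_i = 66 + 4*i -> [66, 70, 74, 78, 82]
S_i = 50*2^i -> [50, 100, 200, 400, 800]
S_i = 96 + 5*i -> [96, 101, 106, 111, 116]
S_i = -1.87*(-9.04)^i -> [-1.87, 16.9, -152.82, 1381.49, -12488.65]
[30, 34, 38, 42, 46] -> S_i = 30 + 4*i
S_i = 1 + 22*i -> [1, 23, 45, 67, 89]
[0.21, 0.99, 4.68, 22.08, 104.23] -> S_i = 0.21*4.72^i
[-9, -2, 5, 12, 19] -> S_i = -9 + 7*i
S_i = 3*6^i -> [3, 18, 108, 648, 3888]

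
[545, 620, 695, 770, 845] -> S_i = 545 + 75*i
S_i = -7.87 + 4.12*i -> [-7.87, -3.75, 0.37, 4.49, 8.61]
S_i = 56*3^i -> [56, 168, 504, 1512, 4536]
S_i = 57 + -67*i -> [57, -10, -77, -144, -211]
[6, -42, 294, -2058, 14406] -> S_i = 6*-7^i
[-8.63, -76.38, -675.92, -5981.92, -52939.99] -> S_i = -8.63*8.85^i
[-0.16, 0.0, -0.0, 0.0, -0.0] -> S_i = -0.16*(-0.03)^i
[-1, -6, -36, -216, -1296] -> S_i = -1*6^i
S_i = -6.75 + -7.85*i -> [-6.75, -14.6, -22.45, -30.3, -38.15]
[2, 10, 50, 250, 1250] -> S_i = 2*5^i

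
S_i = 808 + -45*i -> [808, 763, 718, 673, 628]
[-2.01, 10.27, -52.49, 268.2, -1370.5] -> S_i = -2.01*(-5.11)^i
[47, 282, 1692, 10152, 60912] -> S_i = 47*6^i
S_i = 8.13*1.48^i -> [8.13, 12.03, 17.81, 26.36, 39.01]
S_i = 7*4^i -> [7, 28, 112, 448, 1792]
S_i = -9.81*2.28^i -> [-9.81, -22.37, -51.0, -116.27, -265.1]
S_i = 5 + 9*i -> [5, 14, 23, 32, 41]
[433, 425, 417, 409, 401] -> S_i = 433 + -8*i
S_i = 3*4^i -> [3, 12, 48, 192, 768]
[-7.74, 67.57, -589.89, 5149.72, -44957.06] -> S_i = -7.74*(-8.73)^i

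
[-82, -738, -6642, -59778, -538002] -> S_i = -82*9^i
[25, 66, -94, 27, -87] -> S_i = Random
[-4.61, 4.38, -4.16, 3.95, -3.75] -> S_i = -4.61*(-0.95)^i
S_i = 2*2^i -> [2, 4, 8, 16, 32]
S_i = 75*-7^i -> [75, -525, 3675, -25725, 180075]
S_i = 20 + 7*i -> [20, 27, 34, 41, 48]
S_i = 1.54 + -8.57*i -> [1.54, -7.03, -15.6, -24.17, -32.74]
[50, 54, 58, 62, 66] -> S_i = 50 + 4*i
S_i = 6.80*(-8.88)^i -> [6.8, -60.38, 536.21, -4761.54, 42282.51]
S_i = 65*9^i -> [65, 585, 5265, 47385, 426465]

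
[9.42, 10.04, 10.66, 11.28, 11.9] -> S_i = 9.42 + 0.62*i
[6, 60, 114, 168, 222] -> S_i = 6 + 54*i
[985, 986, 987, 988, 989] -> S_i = 985 + 1*i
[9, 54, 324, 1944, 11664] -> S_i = 9*6^i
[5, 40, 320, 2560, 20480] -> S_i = 5*8^i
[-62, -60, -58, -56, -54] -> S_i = -62 + 2*i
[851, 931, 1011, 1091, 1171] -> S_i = 851 + 80*i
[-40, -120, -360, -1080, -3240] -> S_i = -40*3^i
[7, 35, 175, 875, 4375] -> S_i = 7*5^i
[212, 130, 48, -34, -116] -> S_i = 212 + -82*i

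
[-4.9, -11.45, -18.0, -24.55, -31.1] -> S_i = -4.90 + -6.55*i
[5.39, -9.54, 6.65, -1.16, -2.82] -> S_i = Random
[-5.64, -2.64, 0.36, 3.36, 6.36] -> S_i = -5.64 + 3.00*i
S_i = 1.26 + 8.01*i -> [1.26, 9.27, 17.28, 25.29, 33.3]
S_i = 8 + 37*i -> [8, 45, 82, 119, 156]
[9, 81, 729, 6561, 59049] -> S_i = 9*9^i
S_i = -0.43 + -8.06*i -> [-0.43, -8.49, -16.55, -24.61, -32.67]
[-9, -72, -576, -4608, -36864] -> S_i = -9*8^i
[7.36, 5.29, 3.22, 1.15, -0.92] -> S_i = 7.36 + -2.07*i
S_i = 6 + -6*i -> [6, 0, -6, -12, -18]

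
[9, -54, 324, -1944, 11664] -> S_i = 9*-6^i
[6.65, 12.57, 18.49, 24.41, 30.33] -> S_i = 6.65 + 5.92*i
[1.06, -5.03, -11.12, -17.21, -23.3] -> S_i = 1.06 + -6.09*i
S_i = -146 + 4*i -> [-146, -142, -138, -134, -130]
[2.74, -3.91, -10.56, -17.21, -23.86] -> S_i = 2.74 + -6.65*i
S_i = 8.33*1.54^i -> [8.33, 12.83, 19.76, 30.42, 46.85]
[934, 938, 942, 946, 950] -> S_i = 934 + 4*i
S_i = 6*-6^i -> [6, -36, 216, -1296, 7776]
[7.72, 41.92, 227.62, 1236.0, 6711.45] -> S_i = 7.72*5.43^i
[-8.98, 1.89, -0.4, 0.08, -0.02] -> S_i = -8.98*(-0.21)^i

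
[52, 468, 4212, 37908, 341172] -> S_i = 52*9^i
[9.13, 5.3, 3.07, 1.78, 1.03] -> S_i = 9.13*0.58^i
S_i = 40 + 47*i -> [40, 87, 134, 181, 228]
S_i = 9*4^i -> [9, 36, 144, 576, 2304]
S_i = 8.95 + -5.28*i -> [8.95, 3.67, -1.61, -6.89, -12.17]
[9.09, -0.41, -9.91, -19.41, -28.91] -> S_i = 9.09 + -9.50*i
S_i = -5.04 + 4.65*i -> [-5.04, -0.39, 4.26, 8.91, 13.56]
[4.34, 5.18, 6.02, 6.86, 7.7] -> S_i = 4.34 + 0.84*i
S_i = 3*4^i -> [3, 12, 48, 192, 768]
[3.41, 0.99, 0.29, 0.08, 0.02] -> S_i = 3.41*0.29^i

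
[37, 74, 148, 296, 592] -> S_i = 37*2^i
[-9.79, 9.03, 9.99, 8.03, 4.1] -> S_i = Random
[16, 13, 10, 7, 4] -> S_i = 16 + -3*i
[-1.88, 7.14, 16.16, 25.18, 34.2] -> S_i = -1.88 + 9.02*i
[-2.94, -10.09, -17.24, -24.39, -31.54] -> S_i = -2.94 + -7.15*i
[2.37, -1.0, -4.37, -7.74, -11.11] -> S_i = 2.37 + -3.37*i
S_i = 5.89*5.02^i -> [5.89, 29.57, 148.43, 745.12, 3740.5]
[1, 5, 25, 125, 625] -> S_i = 1*5^i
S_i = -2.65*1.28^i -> [-2.65, -3.39, -4.34, -5.56, -7.11]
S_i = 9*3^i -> [9, 27, 81, 243, 729]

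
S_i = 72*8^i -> [72, 576, 4608, 36864, 294912]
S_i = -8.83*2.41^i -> [-8.83, -21.28, -51.29, -123.6, -297.87]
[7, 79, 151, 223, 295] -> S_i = 7 + 72*i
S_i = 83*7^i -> [83, 581, 4067, 28469, 199283]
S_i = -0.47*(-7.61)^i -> [-0.47, 3.58, -27.22, 207.13, -1576.29]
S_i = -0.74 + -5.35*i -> [-0.74, -6.09, -11.44, -16.79, -22.14]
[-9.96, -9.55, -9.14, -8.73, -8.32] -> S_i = -9.96 + 0.41*i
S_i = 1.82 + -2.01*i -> [1.82, -0.19, -2.2, -4.21, -6.22]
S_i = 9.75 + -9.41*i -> [9.75, 0.34, -9.07, -18.48, -27.89]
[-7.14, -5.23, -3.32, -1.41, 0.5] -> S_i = -7.14 + 1.91*i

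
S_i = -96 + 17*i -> [-96, -79, -62, -45, -28]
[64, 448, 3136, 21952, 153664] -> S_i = 64*7^i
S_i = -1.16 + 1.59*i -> [-1.16, 0.43, 2.02, 3.61, 5.2]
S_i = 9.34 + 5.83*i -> [9.34, 15.17, 21.0, 26.83, 32.66]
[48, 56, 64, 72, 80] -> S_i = 48 + 8*i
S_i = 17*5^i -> [17, 85, 425, 2125, 10625]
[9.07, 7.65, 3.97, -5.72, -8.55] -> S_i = Random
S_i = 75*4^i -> [75, 300, 1200, 4800, 19200]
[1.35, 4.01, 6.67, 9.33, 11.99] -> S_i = 1.35 + 2.66*i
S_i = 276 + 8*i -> [276, 284, 292, 300, 308]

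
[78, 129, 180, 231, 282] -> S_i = 78 + 51*i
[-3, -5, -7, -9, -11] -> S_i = -3 + -2*i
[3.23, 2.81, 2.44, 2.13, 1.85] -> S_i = 3.23*0.87^i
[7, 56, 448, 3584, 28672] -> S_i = 7*8^i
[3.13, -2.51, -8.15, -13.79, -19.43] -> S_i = 3.13 + -5.64*i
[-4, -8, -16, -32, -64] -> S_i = -4*2^i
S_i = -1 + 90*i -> [-1, 89, 179, 269, 359]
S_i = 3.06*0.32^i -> [3.06, 0.98, 0.31, 0.1, 0.03]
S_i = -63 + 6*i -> [-63, -57, -51, -45, -39]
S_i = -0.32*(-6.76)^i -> [-0.32, 2.16, -14.62, 98.85, -668.25]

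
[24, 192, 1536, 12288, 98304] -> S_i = 24*8^i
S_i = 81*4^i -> [81, 324, 1296, 5184, 20736]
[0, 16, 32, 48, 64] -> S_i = 0 + 16*i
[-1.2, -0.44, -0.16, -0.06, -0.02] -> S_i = -1.20*0.37^i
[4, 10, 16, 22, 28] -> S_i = 4 + 6*i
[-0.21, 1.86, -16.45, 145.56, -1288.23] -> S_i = -0.21*(-8.85)^i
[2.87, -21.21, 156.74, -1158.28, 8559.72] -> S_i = 2.87*(-7.39)^i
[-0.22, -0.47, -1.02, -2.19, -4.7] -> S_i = -0.22*2.15^i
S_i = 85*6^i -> [85, 510, 3060, 18360, 110160]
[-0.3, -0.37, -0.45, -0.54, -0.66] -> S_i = -0.30*1.22^i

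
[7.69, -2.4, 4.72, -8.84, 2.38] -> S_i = Random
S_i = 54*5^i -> [54, 270, 1350, 6750, 33750]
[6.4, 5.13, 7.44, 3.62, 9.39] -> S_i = Random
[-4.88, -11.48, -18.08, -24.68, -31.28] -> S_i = -4.88 + -6.60*i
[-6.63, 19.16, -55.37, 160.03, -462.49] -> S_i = -6.63*(-2.89)^i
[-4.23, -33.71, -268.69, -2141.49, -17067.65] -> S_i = -4.23*7.97^i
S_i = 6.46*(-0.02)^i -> [6.46, -0.13, 0.0, -0.0, 0.0]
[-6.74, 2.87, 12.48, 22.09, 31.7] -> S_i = -6.74 + 9.61*i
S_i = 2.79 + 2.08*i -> [2.79, 4.87, 6.95, 9.03, 11.11]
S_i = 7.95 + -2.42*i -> [7.95, 5.53, 3.11, 0.69, -1.73]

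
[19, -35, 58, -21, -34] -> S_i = Random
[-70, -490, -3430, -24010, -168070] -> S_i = -70*7^i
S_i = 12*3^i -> [12, 36, 108, 324, 972]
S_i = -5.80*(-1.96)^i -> [-5.8, 11.37, -22.28, 43.67, -85.6]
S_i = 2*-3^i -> [2, -6, 18, -54, 162]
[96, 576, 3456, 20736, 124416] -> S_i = 96*6^i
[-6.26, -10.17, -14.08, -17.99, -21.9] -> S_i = -6.26 + -3.91*i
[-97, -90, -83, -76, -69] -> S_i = -97 + 7*i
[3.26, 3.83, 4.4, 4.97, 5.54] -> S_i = 3.26 + 0.57*i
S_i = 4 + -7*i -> [4, -3, -10, -17, -24]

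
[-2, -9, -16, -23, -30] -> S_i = -2 + -7*i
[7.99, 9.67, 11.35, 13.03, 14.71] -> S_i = 7.99 + 1.68*i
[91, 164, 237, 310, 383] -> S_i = 91 + 73*i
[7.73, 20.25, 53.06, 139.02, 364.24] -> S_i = 7.73*2.62^i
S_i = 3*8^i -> [3, 24, 192, 1536, 12288]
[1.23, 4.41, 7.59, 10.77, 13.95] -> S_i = 1.23 + 3.18*i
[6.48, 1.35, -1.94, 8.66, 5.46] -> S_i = Random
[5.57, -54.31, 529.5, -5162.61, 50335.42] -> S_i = 5.57*(-9.75)^i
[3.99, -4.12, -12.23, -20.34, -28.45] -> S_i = 3.99 + -8.11*i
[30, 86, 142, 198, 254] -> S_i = 30 + 56*i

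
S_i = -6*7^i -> [-6, -42, -294, -2058, -14406]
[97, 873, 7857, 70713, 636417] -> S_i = 97*9^i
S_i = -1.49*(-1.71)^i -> [-1.49, 2.55, -4.36, 7.45, -12.74]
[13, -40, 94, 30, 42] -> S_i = Random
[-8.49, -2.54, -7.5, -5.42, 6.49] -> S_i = Random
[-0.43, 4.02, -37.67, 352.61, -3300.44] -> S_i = -0.43*(-9.36)^i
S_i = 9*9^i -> [9, 81, 729, 6561, 59049]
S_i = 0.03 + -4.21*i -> [0.03, -4.18, -8.39, -12.6, -16.81]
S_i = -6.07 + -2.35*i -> [-6.07, -8.42, -10.77, -13.12, -15.47]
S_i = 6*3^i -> [6, 18, 54, 162, 486]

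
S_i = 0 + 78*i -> [0, 78, 156, 234, 312]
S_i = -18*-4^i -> [-18, 72, -288, 1152, -4608]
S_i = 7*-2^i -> [7, -14, 28, -56, 112]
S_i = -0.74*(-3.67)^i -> [-0.74, 2.72, -9.97, 36.58, -134.24]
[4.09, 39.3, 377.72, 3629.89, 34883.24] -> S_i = 4.09*9.61^i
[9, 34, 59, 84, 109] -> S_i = 9 + 25*i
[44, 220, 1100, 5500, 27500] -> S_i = 44*5^i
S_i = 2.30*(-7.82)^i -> [2.3, -17.99, 140.65, -1099.89, 8601.12]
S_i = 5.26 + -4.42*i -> [5.26, 0.84, -3.58, -8.0, -12.42]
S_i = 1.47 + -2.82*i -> [1.47, -1.35, -4.17, -6.99, -9.81]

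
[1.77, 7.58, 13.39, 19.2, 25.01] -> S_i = 1.77 + 5.81*i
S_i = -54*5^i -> [-54, -270, -1350, -6750, -33750]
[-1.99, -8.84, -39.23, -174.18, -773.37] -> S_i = -1.99*4.44^i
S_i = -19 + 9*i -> [-19, -10, -1, 8, 17]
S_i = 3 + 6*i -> [3, 9, 15, 21, 27]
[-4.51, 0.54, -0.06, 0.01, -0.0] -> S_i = -4.51*(-0.12)^i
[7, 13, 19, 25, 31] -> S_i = 7 + 6*i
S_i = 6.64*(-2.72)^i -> [6.64, -18.06, 49.13, -133.62, 363.45]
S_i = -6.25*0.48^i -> [-6.25, -3.0, -1.44, -0.69, -0.33]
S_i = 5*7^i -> [5, 35, 245, 1715, 12005]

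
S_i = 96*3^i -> [96, 288, 864, 2592, 7776]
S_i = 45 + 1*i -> [45, 46, 47, 48, 49]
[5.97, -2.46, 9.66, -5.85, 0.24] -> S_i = Random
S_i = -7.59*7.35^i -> [-7.59, -55.79, -410.03, -3013.73, -22150.89]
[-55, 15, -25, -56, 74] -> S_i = Random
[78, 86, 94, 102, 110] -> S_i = 78 + 8*i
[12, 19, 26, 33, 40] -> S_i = 12 + 7*i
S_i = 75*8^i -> [75, 600, 4800, 38400, 307200]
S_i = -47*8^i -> [-47, -376, -3008, -24064, -192512]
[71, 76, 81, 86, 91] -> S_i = 71 + 5*i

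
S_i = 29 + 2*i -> [29, 31, 33, 35, 37]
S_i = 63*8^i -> [63, 504, 4032, 32256, 258048]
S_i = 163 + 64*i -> [163, 227, 291, 355, 419]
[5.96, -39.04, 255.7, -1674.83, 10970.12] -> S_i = 5.96*(-6.55)^i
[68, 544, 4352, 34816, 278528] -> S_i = 68*8^i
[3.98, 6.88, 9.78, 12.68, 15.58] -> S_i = 3.98 + 2.90*i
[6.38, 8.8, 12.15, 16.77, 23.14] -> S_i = 6.38*1.38^i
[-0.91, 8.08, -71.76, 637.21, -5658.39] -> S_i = -0.91*(-8.88)^i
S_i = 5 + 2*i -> [5, 7, 9, 11, 13]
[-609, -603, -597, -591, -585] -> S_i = -609 + 6*i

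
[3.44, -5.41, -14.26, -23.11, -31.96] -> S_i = 3.44 + -8.85*i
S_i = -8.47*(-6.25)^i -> [-8.47, 52.94, -330.86, 2067.87, -12924.19]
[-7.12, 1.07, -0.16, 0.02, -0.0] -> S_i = -7.12*(-0.15)^i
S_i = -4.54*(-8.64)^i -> [-4.54, 39.23, -338.91, 2928.18, -25299.44]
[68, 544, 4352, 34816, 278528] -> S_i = 68*8^i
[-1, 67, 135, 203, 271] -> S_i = -1 + 68*i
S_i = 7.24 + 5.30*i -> [7.24, 12.54, 17.84, 23.14, 28.44]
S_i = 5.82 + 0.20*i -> [5.82, 6.02, 6.22, 6.42, 6.62]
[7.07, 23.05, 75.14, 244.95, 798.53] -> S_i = 7.07*3.26^i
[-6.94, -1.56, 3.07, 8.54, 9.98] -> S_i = Random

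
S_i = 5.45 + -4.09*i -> [5.45, 1.36, -2.73, -6.82, -10.91]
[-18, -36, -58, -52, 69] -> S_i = Random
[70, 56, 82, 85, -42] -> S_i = Random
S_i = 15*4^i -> [15, 60, 240, 960, 3840]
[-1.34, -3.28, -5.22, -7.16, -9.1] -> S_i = -1.34 + -1.94*i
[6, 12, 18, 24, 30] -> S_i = 6 + 6*i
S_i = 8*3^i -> [8, 24, 72, 216, 648]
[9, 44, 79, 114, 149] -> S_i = 9 + 35*i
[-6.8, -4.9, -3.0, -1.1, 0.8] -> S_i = -6.80 + 1.90*i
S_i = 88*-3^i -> [88, -264, 792, -2376, 7128]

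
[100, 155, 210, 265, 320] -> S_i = 100 + 55*i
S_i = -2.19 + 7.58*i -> [-2.19, 5.39, 12.97, 20.55, 28.13]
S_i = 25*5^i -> [25, 125, 625, 3125, 15625]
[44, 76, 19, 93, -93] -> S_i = Random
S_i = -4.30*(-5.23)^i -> [-4.3, 22.49, -117.62, 615.14, -3217.18]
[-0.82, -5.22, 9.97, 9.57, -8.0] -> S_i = Random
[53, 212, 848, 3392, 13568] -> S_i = 53*4^i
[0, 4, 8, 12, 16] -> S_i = 0 + 4*i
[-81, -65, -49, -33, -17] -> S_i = -81 + 16*i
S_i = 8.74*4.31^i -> [8.74, 37.67, 162.36, 699.75, 3015.92]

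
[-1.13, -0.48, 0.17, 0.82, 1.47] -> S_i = -1.13 + 0.65*i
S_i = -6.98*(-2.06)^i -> [-6.98, 14.38, -29.62, 61.02, -125.7]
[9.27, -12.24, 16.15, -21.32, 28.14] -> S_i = 9.27*(-1.32)^i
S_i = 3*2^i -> [3, 6, 12, 24, 48]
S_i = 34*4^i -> [34, 136, 544, 2176, 8704]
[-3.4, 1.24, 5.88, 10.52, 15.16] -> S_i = -3.40 + 4.64*i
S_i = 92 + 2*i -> [92, 94, 96, 98, 100]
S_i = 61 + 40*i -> [61, 101, 141, 181, 221]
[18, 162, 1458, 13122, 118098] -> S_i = 18*9^i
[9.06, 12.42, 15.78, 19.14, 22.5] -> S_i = 9.06 + 3.36*i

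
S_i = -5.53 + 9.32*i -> [-5.53, 3.79, 13.11, 22.43, 31.75]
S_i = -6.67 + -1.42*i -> [-6.67, -8.09, -9.51, -10.93, -12.35]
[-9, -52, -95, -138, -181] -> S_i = -9 + -43*i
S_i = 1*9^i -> [1, 9, 81, 729, 6561]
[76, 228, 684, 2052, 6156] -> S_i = 76*3^i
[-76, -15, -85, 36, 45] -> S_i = Random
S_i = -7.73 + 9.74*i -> [-7.73, 2.01, 11.75, 21.49, 31.23]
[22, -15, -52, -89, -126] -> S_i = 22 + -37*i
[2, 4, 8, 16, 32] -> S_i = 2*2^i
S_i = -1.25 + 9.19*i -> [-1.25, 7.94, 17.13, 26.32, 35.51]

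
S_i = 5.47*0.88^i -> [5.47, 4.81, 4.24, 3.73, 3.28]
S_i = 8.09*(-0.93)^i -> [8.09, -7.52, 7.0, -6.51, 6.05]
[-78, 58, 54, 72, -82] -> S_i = Random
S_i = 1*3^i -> [1, 3, 9, 27, 81]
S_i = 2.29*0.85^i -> [2.29, 1.95, 1.65, 1.41, 1.2]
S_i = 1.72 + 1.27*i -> [1.72, 2.99, 4.26, 5.53, 6.8]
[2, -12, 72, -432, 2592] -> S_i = 2*-6^i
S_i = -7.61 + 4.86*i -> [-7.61, -2.75, 2.11, 6.97, 11.83]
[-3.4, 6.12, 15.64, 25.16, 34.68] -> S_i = -3.40 + 9.52*i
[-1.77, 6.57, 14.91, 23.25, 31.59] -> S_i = -1.77 + 8.34*i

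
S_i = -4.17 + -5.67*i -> [-4.17, -9.84, -15.51, -21.18, -26.85]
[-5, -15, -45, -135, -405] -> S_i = -5*3^i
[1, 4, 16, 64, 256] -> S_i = 1*4^i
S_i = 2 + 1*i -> [2, 3, 4, 5, 6]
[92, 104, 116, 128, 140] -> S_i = 92 + 12*i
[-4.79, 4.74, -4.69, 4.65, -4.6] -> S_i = -4.79*(-0.99)^i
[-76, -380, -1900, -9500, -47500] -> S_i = -76*5^i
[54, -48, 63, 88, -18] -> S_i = Random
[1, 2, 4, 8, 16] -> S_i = 1*2^i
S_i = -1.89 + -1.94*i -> [-1.89, -3.83, -5.77, -7.71, -9.65]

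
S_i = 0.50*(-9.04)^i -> [0.5, -4.52, 40.86, -369.38, 3339.21]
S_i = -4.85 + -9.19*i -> [-4.85, -14.04, -23.23, -32.42, -41.61]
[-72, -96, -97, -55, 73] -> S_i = Random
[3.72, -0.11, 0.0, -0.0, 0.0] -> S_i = 3.72*(-0.03)^i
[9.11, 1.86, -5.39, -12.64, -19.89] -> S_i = 9.11 + -7.25*i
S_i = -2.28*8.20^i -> [-2.28, -18.7, -153.31, -1257.12, -10308.38]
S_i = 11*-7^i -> [11, -77, 539, -3773, 26411]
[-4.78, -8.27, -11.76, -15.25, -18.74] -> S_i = -4.78 + -3.49*i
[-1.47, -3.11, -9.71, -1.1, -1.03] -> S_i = Random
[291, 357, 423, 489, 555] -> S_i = 291 + 66*i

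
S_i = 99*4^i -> [99, 396, 1584, 6336, 25344]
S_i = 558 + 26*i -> [558, 584, 610, 636, 662]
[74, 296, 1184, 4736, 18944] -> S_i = 74*4^i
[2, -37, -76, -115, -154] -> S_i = 2 + -39*i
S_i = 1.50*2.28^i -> [1.5, 3.42, 7.8, 17.78, 40.54]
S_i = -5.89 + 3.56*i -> [-5.89, -2.33, 1.23, 4.79, 8.35]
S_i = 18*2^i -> [18, 36, 72, 144, 288]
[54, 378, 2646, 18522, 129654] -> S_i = 54*7^i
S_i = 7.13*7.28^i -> [7.13, 51.91, 377.88, 2750.96, 20026.96]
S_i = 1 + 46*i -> [1, 47, 93, 139, 185]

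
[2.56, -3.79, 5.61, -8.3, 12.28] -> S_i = 2.56*(-1.48)^i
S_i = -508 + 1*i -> [-508, -507, -506, -505, -504]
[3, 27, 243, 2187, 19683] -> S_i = 3*9^i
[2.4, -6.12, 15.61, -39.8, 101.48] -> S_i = 2.40*(-2.55)^i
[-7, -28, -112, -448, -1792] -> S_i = -7*4^i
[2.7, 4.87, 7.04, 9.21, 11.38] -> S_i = 2.70 + 2.17*i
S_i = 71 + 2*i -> [71, 73, 75, 77, 79]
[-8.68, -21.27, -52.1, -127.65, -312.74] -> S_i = -8.68*2.45^i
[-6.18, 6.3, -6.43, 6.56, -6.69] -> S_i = -6.18*(-1.02)^i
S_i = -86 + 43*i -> [-86, -43, 0, 43, 86]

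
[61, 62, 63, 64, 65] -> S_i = 61 + 1*i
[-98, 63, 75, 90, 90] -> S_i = Random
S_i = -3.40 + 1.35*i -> [-3.4, -2.05, -0.7, 0.65, 2.0]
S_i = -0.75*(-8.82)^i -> [-0.75, 6.62, -58.34, 514.6, -4538.74]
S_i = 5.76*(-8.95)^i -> [5.76, -51.55, 461.39, -4129.44, 36958.52]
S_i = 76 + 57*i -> [76, 133, 190, 247, 304]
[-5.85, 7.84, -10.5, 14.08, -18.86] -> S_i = -5.85*(-1.34)^i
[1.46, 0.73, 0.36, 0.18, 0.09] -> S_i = 1.46*0.50^i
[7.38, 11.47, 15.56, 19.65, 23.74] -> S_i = 7.38 + 4.09*i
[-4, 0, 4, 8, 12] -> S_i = -4 + 4*i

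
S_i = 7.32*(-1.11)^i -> [7.32, -8.13, 9.02, -10.01, 11.11]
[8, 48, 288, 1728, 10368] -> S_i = 8*6^i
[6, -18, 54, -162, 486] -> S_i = 6*-3^i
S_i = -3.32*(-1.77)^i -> [-3.32, 5.88, -10.4, 18.41, -32.59]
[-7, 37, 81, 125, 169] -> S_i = -7 + 44*i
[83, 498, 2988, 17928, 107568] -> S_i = 83*6^i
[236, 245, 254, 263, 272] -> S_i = 236 + 9*i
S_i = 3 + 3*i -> [3, 6, 9, 12, 15]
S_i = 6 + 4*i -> [6, 10, 14, 18, 22]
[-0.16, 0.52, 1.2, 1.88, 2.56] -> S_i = -0.16 + 0.68*i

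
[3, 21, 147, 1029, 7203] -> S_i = 3*7^i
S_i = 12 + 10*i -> [12, 22, 32, 42, 52]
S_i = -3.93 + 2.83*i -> [-3.93, -1.1, 1.73, 4.56, 7.39]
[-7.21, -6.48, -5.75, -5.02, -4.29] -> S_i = -7.21 + 0.73*i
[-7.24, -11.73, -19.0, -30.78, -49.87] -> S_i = -7.24*1.62^i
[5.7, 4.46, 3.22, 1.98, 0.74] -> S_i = 5.70 + -1.24*i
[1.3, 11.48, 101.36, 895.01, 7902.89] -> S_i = 1.30*8.83^i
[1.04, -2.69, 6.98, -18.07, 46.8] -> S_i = 1.04*(-2.59)^i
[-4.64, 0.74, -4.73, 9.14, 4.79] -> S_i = Random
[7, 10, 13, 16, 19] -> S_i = 7 + 3*i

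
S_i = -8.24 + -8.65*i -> [-8.24, -16.89, -25.54, -34.19, -42.84]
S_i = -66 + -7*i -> [-66, -73, -80, -87, -94]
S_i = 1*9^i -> [1, 9, 81, 729, 6561]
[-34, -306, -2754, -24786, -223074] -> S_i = -34*9^i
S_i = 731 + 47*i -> [731, 778, 825, 872, 919]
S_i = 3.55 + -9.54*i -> [3.55, -5.99, -15.53, -25.07, -34.61]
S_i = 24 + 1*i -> [24, 25, 26, 27, 28]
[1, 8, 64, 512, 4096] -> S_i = 1*8^i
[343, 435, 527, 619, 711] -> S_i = 343 + 92*i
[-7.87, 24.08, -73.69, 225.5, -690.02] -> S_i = -7.87*(-3.06)^i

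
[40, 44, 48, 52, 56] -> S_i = 40 + 4*i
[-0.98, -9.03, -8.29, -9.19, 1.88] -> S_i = Random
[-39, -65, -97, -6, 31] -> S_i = Random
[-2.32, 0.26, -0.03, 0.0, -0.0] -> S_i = -2.32*(-0.11)^i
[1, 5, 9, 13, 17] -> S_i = 1 + 4*i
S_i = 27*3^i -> [27, 81, 243, 729, 2187]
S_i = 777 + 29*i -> [777, 806, 835, 864, 893]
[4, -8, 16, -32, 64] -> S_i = 4*-2^i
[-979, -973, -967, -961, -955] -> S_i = -979 + 6*i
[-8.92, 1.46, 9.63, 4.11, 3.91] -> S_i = Random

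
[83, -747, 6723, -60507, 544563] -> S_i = 83*-9^i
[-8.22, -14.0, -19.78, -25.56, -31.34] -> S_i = -8.22 + -5.78*i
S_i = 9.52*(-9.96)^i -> [9.52, -94.82, 944.4, -9406.22, 93685.91]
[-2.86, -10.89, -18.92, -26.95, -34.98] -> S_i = -2.86 + -8.03*i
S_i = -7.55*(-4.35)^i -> [-7.55, 32.84, -142.86, 621.46, -2703.36]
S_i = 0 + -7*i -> [0, -7, -14, -21, -28]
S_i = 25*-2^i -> [25, -50, 100, -200, 400]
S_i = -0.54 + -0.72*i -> [-0.54, -1.26, -1.98, -2.7, -3.42]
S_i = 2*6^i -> [2, 12, 72, 432, 2592]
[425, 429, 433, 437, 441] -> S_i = 425 + 4*i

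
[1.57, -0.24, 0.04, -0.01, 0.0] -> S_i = 1.57*(-0.15)^i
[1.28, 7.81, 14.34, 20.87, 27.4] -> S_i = 1.28 + 6.53*i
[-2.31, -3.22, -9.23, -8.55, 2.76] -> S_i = Random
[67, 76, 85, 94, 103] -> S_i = 67 + 9*i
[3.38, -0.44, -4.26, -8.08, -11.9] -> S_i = 3.38 + -3.82*i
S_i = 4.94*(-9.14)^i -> [4.94, -45.15, 412.69, -3771.95, 34475.59]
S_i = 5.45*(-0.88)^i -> [5.45, -4.8, 4.22, -3.71, 3.27]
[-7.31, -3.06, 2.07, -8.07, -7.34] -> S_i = Random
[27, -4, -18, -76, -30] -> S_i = Random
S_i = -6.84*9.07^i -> [-6.84, -62.04, -562.69, -5103.62, -46289.79]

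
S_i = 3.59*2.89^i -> [3.59, 10.38, 29.98, 86.65, 250.43]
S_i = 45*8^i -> [45, 360, 2880, 23040, 184320]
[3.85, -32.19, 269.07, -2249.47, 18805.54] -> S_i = 3.85*(-8.36)^i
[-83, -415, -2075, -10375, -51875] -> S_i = -83*5^i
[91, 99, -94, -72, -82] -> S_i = Random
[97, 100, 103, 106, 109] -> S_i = 97 + 3*i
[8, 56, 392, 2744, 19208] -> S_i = 8*7^i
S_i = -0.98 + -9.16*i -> [-0.98, -10.14, -19.3, -28.46, -37.62]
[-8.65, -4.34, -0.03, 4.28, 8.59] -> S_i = -8.65 + 4.31*i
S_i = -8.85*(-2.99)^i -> [-8.85, 26.46, -79.12, 236.57, -707.34]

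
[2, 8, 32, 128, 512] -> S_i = 2*4^i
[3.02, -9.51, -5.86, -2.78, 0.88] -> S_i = Random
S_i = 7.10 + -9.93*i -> [7.1, -2.83, -12.76, -22.69, -32.62]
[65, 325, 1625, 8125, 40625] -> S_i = 65*5^i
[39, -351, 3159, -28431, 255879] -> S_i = 39*-9^i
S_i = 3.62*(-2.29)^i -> [3.62, -8.29, 18.98, -43.47, 99.55]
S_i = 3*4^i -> [3, 12, 48, 192, 768]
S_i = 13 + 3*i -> [13, 16, 19, 22, 25]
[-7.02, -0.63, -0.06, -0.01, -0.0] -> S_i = -7.02*0.09^i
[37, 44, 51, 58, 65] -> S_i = 37 + 7*i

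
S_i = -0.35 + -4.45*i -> [-0.35, -4.8, -9.25, -13.7, -18.15]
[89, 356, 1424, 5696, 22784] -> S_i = 89*4^i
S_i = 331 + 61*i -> [331, 392, 453, 514, 575]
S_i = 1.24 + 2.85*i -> [1.24, 4.09, 6.94, 9.79, 12.64]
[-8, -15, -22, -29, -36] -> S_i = -8 + -7*i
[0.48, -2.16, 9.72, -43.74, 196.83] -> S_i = 0.48*(-4.50)^i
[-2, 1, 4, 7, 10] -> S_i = -2 + 3*i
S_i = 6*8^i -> [6, 48, 384, 3072, 24576]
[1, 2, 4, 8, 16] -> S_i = 1*2^i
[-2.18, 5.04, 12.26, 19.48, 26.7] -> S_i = -2.18 + 7.22*i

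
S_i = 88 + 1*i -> [88, 89, 90, 91, 92]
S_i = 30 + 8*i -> [30, 38, 46, 54, 62]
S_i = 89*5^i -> [89, 445, 2225, 11125, 55625]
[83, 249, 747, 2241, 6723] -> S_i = 83*3^i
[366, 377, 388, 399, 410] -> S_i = 366 + 11*i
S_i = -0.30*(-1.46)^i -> [-0.3, 0.44, -0.64, 0.93, -1.36]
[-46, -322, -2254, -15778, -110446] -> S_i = -46*7^i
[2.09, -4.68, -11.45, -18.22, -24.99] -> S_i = 2.09 + -6.77*i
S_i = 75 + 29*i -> [75, 104, 133, 162, 191]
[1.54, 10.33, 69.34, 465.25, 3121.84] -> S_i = 1.54*6.71^i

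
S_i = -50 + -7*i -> [-50, -57, -64, -71, -78]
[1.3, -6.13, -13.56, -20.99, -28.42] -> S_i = 1.30 + -7.43*i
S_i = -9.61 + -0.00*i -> [-9.61, -9.61, -9.61, -9.61, -9.61]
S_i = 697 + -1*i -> [697, 696, 695, 694, 693]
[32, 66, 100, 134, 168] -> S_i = 32 + 34*i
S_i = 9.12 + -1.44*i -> [9.12, 7.68, 6.24, 4.8, 3.36]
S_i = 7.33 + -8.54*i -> [7.33, -1.21, -9.75, -18.29, -26.83]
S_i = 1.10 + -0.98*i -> [1.1, 0.12, -0.86, -1.84, -2.82]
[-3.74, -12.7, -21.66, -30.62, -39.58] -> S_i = -3.74 + -8.96*i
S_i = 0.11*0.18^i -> [0.11, 0.02, 0.0, 0.0, 0.0]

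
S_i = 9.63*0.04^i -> [9.63, 0.39, 0.02, 0.0, 0.0]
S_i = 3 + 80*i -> [3, 83, 163, 243, 323]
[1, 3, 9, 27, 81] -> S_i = 1*3^i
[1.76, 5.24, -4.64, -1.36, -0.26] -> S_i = Random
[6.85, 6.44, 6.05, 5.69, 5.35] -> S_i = 6.85*0.94^i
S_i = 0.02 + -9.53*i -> [0.02, -9.51, -19.04, -28.57, -38.1]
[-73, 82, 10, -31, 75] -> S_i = Random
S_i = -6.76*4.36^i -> [-6.76, -29.47, -128.5, -560.28, -2442.83]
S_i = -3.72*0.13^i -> [-3.72, -0.48, -0.06, -0.01, -0.0]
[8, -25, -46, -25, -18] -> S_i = Random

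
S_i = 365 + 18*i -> [365, 383, 401, 419, 437]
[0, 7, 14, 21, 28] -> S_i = 0 + 7*i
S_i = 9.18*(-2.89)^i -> [9.18, -26.53, 76.67, -221.58, 640.37]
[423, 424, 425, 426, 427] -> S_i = 423 + 1*i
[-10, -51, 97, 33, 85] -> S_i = Random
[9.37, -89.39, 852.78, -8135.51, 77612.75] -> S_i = 9.37*(-9.54)^i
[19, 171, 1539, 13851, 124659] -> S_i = 19*9^i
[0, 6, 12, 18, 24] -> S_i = 0 + 6*i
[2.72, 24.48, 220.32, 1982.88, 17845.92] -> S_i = 2.72*9.00^i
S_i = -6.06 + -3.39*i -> [-6.06, -9.45, -12.84, -16.23, -19.62]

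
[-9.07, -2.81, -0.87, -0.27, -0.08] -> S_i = -9.07*0.31^i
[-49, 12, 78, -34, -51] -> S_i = Random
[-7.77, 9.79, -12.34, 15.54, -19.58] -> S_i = -7.77*(-1.26)^i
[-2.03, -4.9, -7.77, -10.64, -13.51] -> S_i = -2.03 + -2.87*i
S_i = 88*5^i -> [88, 440, 2200, 11000, 55000]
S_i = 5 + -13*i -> [5, -8, -21, -34, -47]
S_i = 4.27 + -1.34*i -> [4.27, 2.93, 1.59, 0.25, -1.09]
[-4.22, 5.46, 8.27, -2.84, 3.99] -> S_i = Random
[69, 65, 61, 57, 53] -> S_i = 69 + -4*i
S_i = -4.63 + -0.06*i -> [-4.63, -4.69, -4.75, -4.81, -4.87]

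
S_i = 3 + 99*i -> [3, 102, 201, 300, 399]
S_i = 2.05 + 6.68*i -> [2.05, 8.73, 15.41, 22.09, 28.77]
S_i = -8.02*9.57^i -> [-8.02, -76.75, -734.51, -7029.27, -67270.11]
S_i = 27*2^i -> [27, 54, 108, 216, 432]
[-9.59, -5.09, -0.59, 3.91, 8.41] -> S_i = -9.59 + 4.50*i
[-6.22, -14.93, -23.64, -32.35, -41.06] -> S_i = -6.22 + -8.71*i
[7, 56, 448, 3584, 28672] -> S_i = 7*8^i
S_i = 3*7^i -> [3, 21, 147, 1029, 7203]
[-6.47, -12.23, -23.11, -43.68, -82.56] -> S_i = -6.47*1.89^i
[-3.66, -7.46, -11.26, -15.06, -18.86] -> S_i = -3.66 + -3.80*i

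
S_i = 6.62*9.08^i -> [6.62, 60.11, 545.8, 4955.82, 44998.85]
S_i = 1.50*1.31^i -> [1.5, 1.96, 2.57, 3.37, 4.42]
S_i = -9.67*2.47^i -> [-9.67, -23.88, -59.0, -145.72, -359.93]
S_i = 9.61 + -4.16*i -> [9.61, 5.45, 1.29, -2.87, -7.03]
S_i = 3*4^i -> [3, 12, 48, 192, 768]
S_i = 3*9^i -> [3, 27, 243, 2187, 19683]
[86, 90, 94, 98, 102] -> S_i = 86 + 4*i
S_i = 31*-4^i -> [31, -124, 496, -1984, 7936]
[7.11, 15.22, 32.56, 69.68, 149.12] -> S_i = 7.11*2.14^i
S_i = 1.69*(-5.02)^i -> [1.69, -8.48, 42.59, -213.8, 1073.25]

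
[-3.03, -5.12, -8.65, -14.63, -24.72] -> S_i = -3.03*1.69^i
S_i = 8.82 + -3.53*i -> [8.82, 5.29, 1.76, -1.77, -5.3]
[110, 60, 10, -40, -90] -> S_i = 110 + -50*i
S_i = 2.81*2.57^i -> [2.81, 7.22, 18.56, 47.7, 122.59]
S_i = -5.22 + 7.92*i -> [-5.22, 2.7, 10.62, 18.54, 26.46]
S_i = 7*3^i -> [7, 21, 63, 189, 567]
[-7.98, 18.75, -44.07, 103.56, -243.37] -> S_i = -7.98*(-2.35)^i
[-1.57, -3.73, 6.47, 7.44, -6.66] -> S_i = Random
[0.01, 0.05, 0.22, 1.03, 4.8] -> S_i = 0.01*4.68^i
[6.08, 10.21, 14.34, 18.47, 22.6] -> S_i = 6.08 + 4.13*i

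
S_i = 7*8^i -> [7, 56, 448, 3584, 28672]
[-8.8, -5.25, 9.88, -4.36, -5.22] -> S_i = Random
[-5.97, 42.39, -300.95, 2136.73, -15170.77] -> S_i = -5.97*(-7.10)^i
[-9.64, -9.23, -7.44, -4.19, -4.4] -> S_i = Random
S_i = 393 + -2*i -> [393, 391, 389, 387, 385]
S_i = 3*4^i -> [3, 12, 48, 192, 768]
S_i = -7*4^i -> [-7, -28, -112, -448, -1792]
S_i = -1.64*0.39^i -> [-1.64, -0.64, -0.25, -0.1, -0.04]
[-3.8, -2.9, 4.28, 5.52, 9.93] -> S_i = Random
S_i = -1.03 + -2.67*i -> [-1.03, -3.7, -6.37, -9.04, -11.71]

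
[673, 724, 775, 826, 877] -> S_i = 673 + 51*i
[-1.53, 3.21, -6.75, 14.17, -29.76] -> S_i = -1.53*(-2.10)^i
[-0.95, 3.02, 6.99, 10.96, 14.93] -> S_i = -0.95 + 3.97*i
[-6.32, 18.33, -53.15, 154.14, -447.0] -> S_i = -6.32*(-2.90)^i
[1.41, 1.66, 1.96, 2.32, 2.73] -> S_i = 1.41*1.18^i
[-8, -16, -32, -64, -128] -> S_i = -8*2^i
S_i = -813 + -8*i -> [-813, -821, -829, -837, -845]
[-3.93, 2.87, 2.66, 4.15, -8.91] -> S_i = Random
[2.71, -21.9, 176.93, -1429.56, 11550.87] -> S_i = 2.71*(-8.08)^i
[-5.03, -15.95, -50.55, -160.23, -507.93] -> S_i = -5.03*3.17^i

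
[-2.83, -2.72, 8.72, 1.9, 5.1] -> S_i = Random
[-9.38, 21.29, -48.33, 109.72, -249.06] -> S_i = -9.38*(-2.27)^i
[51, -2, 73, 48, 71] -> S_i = Random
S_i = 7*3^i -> [7, 21, 63, 189, 567]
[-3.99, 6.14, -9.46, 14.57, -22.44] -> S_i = -3.99*(-1.54)^i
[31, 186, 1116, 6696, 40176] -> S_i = 31*6^i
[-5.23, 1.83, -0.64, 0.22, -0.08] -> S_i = -5.23*(-0.35)^i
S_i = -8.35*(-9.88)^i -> [-8.35, 82.5, -815.08, 8052.99, -79563.57]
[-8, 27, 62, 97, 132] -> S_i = -8 + 35*i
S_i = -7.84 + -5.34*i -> [-7.84, -13.18, -18.52, -23.86, -29.2]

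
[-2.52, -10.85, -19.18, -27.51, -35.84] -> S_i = -2.52 + -8.33*i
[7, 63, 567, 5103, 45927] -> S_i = 7*9^i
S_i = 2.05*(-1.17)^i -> [2.05, -2.4, 2.81, -3.28, 3.84]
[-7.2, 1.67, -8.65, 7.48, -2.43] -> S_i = Random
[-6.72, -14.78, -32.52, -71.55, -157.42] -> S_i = -6.72*2.20^i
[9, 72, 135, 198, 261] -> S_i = 9 + 63*i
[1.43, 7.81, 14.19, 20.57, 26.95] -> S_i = 1.43 + 6.38*i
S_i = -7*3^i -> [-7, -21, -63, -189, -567]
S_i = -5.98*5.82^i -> [-5.98, -34.8, -202.56, -1178.88, -6861.09]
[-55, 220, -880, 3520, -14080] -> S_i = -55*-4^i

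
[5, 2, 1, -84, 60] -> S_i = Random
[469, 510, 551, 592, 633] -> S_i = 469 + 41*i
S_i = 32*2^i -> [32, 64, 128, 256, 512]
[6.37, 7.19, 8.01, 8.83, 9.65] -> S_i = 6.37 + 0.82*i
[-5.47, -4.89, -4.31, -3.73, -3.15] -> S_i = -5.47 + 0.58*i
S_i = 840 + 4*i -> [840, 844, 848, 852, 856]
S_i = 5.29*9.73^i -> [5.29, 51.47, 500.82, 4872.98, 47414.05]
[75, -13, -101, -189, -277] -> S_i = 75 + -88*i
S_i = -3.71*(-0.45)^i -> [-3.71, 1.67, -0.75, 0.34, -0.15]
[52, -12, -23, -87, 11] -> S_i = Random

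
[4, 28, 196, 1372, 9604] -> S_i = 4*7^i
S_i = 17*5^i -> [17, 85, 425, 2125, 10625]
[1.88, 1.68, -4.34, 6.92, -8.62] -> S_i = Random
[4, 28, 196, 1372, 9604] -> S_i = 4*7^i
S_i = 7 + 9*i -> [7, 16, 25, 34, 43]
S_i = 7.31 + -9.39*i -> [7.31, -2.08, -11.47, -20.86, -30.25]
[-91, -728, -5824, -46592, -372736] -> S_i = -91*8^i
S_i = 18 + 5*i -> [18, 23, 28, 33, 38]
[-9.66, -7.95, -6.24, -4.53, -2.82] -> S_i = -9.66 + 1.71*i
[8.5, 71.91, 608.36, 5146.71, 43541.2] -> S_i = 8.50*8.46^i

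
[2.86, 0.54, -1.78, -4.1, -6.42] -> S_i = 2.86 + -2.32*i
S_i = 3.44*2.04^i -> [3.44, 7.02, 14.32, 29.2, 59.58]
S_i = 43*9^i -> [43, 387, 3483, 31347, 282123]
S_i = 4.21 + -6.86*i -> [4.21, -2.65, -9.51, -16.37, -23.23]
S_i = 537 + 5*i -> [537, 542, 547, 552, 557]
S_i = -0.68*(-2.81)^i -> [-0.68, 1.91, -5.37, 15.09, -42.4]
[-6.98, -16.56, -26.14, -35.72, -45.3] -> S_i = -6.98 + -9.58*i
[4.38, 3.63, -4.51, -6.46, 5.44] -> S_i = Random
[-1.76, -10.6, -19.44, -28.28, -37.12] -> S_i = -1.76 + -8.84*i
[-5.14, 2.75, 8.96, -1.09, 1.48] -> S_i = Random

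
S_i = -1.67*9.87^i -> [-1.67, -16.48, -162.69, -1605.71, -15848.39]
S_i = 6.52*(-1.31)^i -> [6.52, -8.54, 11.19, -14.66, 19.2]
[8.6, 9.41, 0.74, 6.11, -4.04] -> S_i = Random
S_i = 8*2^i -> [8, 16, 32, 64, 128]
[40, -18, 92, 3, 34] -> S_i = Random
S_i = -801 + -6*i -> [-801, -807, -813, -819, -825]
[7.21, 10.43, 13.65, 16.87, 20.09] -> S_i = 7.21 + 3.22*i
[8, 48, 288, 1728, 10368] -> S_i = 8*6^i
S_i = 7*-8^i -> [7, -56, 448, -3584, 28672]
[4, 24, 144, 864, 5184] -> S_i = 4*6^i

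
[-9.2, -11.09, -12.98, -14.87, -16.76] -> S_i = -9.20 + -1.89*i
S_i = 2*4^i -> [2, 8, 32, 128, 512]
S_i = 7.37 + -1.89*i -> [7.37, 5.48, 3.59, 1.7, -0.19]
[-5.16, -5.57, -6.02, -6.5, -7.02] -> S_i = -5.16*1.08^i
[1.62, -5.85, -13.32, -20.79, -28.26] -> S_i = 1.62 + -7.47*i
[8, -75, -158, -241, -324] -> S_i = 8 + -83*i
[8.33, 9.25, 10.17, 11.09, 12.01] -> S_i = 8.33 + 0.92*i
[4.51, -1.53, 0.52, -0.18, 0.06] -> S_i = 4.51*(-0.34)^i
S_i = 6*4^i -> [6, 24, 96, 384, 1536]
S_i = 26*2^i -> [26, 52, 104, 208, 416]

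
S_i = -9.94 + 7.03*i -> [-9.94, -2.91, 4.12, 11.15, 18.18]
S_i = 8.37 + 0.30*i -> [8.37, 8.67, 8.97, 9.27, 9.57]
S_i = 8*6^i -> [8, 48, 288, 1728, 10368]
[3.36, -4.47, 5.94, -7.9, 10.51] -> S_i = 3.36*(-1.33)^i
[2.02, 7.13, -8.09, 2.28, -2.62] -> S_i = Random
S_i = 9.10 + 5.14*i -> [9.1, 14.24, 19.38, 24.52, 29.66]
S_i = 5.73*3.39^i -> [5.73, 19.42, 65.85, 223.23, 756.75]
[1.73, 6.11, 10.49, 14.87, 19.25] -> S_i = 1.73 + 4.38*i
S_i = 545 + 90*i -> [545, 635, 725, 815, 905]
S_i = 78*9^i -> [78, 702, 6318, 56862, 511758]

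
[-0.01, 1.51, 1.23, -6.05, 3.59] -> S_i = Random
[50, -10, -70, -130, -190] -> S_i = 50 + -60*i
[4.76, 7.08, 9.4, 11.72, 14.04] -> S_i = 4.76 + 2.32*i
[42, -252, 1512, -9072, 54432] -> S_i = 42*-6^i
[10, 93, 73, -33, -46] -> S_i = Random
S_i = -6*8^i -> [-6, -48, -384, -3072, -24576]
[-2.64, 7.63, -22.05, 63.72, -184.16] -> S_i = -2.64*(-2.89)^i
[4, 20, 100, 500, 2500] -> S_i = 4*5^i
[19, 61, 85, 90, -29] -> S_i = Random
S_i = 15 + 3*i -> [15, 18, 21, 24, 27]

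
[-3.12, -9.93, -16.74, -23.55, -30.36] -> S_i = -3.12 + -6.81*i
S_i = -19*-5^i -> [-19, 95, -475, 2375, -11875]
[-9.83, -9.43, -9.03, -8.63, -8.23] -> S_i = -9.83 + 0.40*i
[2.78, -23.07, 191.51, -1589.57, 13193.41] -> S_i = 2.78*(-8.30)^i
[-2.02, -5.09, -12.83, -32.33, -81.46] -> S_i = -2.02*2.52^i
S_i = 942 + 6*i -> [942, 948, 954, 960, 966]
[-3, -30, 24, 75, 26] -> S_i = Random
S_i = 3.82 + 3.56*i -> [3.82, 7.38, 10.94, 14.5, 18.06]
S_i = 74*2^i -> [74, 148, 296, 592, 1184]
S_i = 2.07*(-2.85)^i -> [2.07, -5.9, 16.81, -47.92, 136.57]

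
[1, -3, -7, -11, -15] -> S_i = 1 + -4*i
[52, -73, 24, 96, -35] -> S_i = Random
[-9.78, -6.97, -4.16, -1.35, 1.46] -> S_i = -9.78 + 2.81*i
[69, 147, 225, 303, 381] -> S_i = 69 + 78*i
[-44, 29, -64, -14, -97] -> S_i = Random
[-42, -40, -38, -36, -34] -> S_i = -42 + 2*i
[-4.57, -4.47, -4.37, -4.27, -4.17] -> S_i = -4.57 + 0.10*i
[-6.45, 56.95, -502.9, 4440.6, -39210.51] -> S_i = -6.45*(-8.83)^i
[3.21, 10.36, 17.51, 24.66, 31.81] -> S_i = 3.21 + 7.15*i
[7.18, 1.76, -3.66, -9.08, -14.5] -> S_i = 7.18 + -5.42*i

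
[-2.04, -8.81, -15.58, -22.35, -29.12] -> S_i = -2.04 + -6.77*i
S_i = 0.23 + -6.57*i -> [0.23, -6.34, -12.91, -19.48, -26.05]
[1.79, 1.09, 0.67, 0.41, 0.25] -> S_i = 1.79*0.61^i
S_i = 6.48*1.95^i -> [6.48, 12.64, 24.64, 48.05, 93.69]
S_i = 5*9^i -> [5, 45, 405, 3645, 32805]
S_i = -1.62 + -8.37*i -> [-1.62, -9.99, -18.36, -26.73, -35.1]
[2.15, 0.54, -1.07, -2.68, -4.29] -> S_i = 2.15 + -1.61*i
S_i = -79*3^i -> [-79, -237, -711, -2133, -6399]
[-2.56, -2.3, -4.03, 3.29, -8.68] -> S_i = Random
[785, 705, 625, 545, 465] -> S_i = 785 + -80*i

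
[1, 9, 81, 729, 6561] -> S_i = 1*9^i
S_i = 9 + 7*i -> [9, 16, 23, 30, 37]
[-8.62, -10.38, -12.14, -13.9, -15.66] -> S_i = -8.62 + -1.76*i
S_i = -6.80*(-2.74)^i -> [-6.8, 18.63, -51.05, 139.88, -383.28]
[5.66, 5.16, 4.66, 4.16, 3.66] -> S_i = 5.66 + -0.50*i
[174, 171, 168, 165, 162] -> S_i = 174 + -3*i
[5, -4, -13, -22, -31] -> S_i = 5 + -9*i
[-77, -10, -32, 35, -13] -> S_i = Random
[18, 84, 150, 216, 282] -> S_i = 18 + 66*i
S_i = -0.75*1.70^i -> [-0.75, -1.27, -2.17, -3.68, -6.26]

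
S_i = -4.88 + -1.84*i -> [-4.88, -6.72, -8.56, -10.4, -12.24]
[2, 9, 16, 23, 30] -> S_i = 2 + 7*i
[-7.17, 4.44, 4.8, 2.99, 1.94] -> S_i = Random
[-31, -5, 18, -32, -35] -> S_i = Random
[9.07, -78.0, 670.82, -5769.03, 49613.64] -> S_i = 9.07*(-8.60)^i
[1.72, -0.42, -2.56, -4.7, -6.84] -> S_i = 1.72 + -2.14*i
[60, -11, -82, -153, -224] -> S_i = 60 + -71*i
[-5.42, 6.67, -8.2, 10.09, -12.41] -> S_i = -5.42*(-1.23)^i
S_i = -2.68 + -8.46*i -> [-2.68, -11.14, -19.6, -28.06, -36.52]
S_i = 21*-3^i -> [21, -63, 189, -567, 1701]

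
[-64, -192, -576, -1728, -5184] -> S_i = -64*3^i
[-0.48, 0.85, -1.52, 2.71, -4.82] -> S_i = -0.48*(-1.78)^i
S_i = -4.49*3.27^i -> [-4.49, -14.68, -48.01, -157.0, -513.38]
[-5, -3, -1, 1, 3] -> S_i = -5 + 2*i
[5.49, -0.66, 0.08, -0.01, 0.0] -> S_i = 5.49*(-0.12)^i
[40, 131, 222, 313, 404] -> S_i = 40 + 91*i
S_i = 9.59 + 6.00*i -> [9.59, 15.59, 21.59, 27.59, 33.59]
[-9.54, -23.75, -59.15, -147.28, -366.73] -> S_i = -9.54*2.49^i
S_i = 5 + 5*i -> [5, 10, 15, 20, 25]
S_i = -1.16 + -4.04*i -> [-1.16, -5.2, -9.24, -13.28, -17.32]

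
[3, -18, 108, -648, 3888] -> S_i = 3*-6^i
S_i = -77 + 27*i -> [-77, -50, -23, 4, 31]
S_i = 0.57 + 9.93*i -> [0.57, 10.5, 20.43, 30.36, 40.29]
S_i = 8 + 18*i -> [8, 26, 44, 62, 80]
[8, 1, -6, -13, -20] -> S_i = 8 + -7*i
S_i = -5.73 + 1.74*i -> [-5.73, -3.99, -2.25, -0.51, 1.23]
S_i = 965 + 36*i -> [965, 1001, 1037, 1073, 1109]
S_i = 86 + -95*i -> [86, -9, -104, -199, -294]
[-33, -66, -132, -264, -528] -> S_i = -33*2^i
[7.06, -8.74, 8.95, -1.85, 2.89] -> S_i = Random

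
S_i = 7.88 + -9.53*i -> [7.88, -1.65, -11.18, -20.71, -30.24]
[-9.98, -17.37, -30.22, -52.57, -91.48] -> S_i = -9.98*1.74^i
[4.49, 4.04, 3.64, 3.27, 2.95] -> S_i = 4.49*0.90^i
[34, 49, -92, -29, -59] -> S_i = Random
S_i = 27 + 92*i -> [27, 119, 211, 303, 395]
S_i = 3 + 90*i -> [3, 93, 183, 273, 363]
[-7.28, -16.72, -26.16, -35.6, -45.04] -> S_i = -7.28 + -9.44*i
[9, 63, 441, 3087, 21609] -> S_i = 9*7^i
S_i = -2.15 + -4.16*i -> [-2.15, -6.31, -10.47, -14.63, -18.79]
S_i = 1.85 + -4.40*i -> [1.85, -2.55, -6.95, -11.35, -15.75]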